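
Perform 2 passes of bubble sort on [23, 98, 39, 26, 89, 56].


Initial: [23, 98, 39, 26, 89, 56]
Pass 1: [23, 39, 26, 89, 56, 98] (4 swaps)
Pass 2: [23, 26, 39, 56, 89, 98] (2 swaps)

After 2 passes: [23, 26, 39, 56, 89, 98]


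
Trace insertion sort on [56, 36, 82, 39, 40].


Initial: [56, 36, 82, 39, 40]
Insert 36: [36, 56, 82, 39, 40]
Insert 82: [36, 56, 82, 39, 40]
Insert 39: [36, 39, 56, 82, 40]
Insert 40: [36, 39, 40, 56, 82]

Sorted: [36, 39, 40, 56, 82]


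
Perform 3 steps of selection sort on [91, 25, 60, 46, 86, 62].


Initial: [91, 25, 60, 46, 86, 62]
Step 1: min=25 at 1
  Swap: [25, 91, 60, 46, 86, 62]
Step 2: min=46 at 3
  Swap: [25, 46, 60, 91, 86, 62]
Step 3: min=60 at 2
  Swap: [25, 46, 60, 91, 86, 62]

After 3 steps: [25, 46, 60, 91, 86, 62]


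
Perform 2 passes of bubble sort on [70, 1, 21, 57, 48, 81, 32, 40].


Initial: [70, 1, 21, 57, 48, 81, 32, 40]
Pass 1: [1, 21, 57, 48, 70, 32, 40, 81] (6 swaps)
Pass 2: [1, 21, 48, 57, 32, 40, 70, 81] (3 swaps)

After 2 passes: [1, 21, 48, 57, 32, 40, 70, 81]


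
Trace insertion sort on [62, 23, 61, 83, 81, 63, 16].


Initial: [62, 23, 61, 83, 81, 63, 16]
Insert 23: [23, 62, 61, 83, 81, 63, 16]
Insert 61: [23, 61, 62, 83, 81, 63, 16]
Insert 83: [23, 61, 62, 83, 81, 63, 16]
Insert 81: [23, 61, 62, 81, 83, 63, 16]
Insert 63: [23, 61, 62, 63, 81, 83, 16]
Insert 16: [16, 23, 61, 62, 63, 81, 83]

Sorted: [16, 23, 61, 62, 63, 81, 83]


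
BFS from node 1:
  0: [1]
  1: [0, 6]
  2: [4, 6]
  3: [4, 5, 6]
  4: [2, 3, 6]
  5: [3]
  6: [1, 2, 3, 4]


Visit 1, enqueue [0, 6]
Visit 0, enqueue []
Visit 6, enqueue [2, 3, 4]
Visit 2, enqueue []
Visit 3, enqueue [5]
Visit 4, enqueue []
Visit 5, enqueue []

BFS order: [1, 0, 6, 2, 3, 4, 5]


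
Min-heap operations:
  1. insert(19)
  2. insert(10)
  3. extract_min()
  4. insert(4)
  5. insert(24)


insert(19) -> [19]
insert(10) -> [10, 19]
extract_min()->10, [19]
insert(4) -> [4, 19]
insert(24) -> [4, 19, 24]

Final heap: [4, 19, 24]


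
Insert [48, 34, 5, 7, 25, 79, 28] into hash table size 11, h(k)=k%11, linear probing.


Insert 48: h=4 -> slot 4
Insert 34: h=1 -> slot 1
Insert 5: h=5 -> slot 5
Insert 7: h=7 -> slot 7
Insert 25: h=3 -> slot 3
Insert 79: h=2 -> slot 2
Insert 28: h=6 -> slot 6

Table: [None, 34, 79, 25, 48, 5, 28, 7, None, None, None]


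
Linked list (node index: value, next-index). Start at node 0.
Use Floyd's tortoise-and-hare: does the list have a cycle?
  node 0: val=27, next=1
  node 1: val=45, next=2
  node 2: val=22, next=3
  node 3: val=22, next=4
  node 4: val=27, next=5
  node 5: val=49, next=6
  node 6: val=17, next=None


Floyd's tortoise (slow, +1) and hare (fast, +2):
  init: slow=0, fast=0
  step 1: slow=1, fast=2
  step 2: slow=2, fast=4
  step 3: slow=3, fast=6
  step 4: fast -> None, no cycle

Cycle: no


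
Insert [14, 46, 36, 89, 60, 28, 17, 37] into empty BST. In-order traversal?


Insert 14: root
Insert 46: R from 14
Insert 36: R from 14 -> L from 46
Insert 89: R from 14 -> R from 46
Insert 60: R from 14 -> R from 46 -> L from 89
Insert 28: R from 14 -> L from 46 -> L from 36
Insert 17: R from 14 -> L from 46 -> L from 36 -> L from 28
Insert 37: R from 14 -> L from 46 -> R from 36

In-order: [14, 17, 28, 36, 37, 46, 60, 89]


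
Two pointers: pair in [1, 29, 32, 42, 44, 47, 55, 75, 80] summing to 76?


lo=0(1)+hi=8(80)=81
lo=0(1)+hi=7(75)=76

Yes: 1+75=76


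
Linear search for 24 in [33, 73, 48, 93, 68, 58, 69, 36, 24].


i=0: 33!=24
i=1: 73!=24
i=2: 48!=24
i=3: 93!=24
i=4: 68!=24
i=5: 58!=24
i=6: 69!=24
i=7: 36!=24
i=8: 24==24 found!

Found at 8, 9 comps


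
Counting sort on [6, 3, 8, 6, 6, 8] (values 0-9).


Input: [6, 3, 8, 6, 6, 8]
Counts: [0, 0, 0, 1, 0, 0, 3, 0, 2, 0]

Sorted: [3, 6, 6, 6, 8, 8]


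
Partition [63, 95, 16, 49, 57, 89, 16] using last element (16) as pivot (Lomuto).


Pivot: 16
  16 <= 16: swap -> [16, 95, 63, 49, 57, 89, 16]
Place pivot at 1: [16, 16, 63, 49, 57, 89, 95]

Partitioned: [16, 16, 63, 49, 57, 89, 95]


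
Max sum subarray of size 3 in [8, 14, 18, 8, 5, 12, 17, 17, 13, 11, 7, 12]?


[0:3]: 40
[1:4]: 40
[2:5]: 31
[3:6]: 25
[4:7]: 34
[5:8]: 46
[6:9]: 47
[7:10]: 41
[8:11]: 31
[9:12]: 30

Max: 47 at [6:9]


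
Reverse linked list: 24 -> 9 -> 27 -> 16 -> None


Step 1: curr=24, set curr.next=prev(None) | reversed so far: 24
Step 2: curr=9, set curr.next=prev(24) | reversed so far: 9 -> 24
Step 3: curr=27, set curr.next=prev(9) | reversed so far: 27 -> 9 -> 24
Step 4: curr=16, set curr.next=prev(27) | reversed so far: 16 -> 27 -> 9 -> 24

16 -> 27 -> 9 -> 24 -> None


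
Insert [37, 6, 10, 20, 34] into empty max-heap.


Insert 37: [37]
Insert 6: [37, 6]
Insert 10: [37, 6, 10]
Insert 20: [37, 20, 10, 6]
Insert 34: [37, 34, 10, 6, 20]

Final heap: [37, 34, 10, 6, 20]


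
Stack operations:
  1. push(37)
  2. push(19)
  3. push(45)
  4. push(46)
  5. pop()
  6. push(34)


push(37) -> [37]
push(19) -> [37, 19]
push(45) -> [37, 19, 45]
push(46) -> [37, 19, 45, 46]
pop()->46, [37, 19, 45]
push(34) -> [37, 19, 45, 34]

Final stack: [37, 19, 45, 34]


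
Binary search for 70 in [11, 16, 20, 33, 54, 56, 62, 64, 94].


Step 1: lo=0, hi=8, mid=4, val=54
Step 2: lo=5, hi=8, mid=6, val=62
Step 3: lo=7, hi=8, mid=7, val=64
Step 4: lo=8, hi=8, mid=8, val=94

Not found


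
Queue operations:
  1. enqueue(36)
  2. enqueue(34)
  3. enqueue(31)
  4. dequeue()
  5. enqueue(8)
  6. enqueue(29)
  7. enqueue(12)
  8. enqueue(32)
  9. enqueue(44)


enqueue(36) -> [36]
enqueue(34) -> [36, 34]
enqueue(31) -> [36, 34, 31]
dequeue()->36, [34, 31]
enqueue(8) -> [34, 31, 8]
enqueue(29) -> [34, 31, 8, 29]
enqueue(12) -> [34, 31, 8, 29, 12]
enqueue(32) -> [34, 31, 8, 29, 12, 32]
enqueue(44) -> [34, 31, 8, 29, 12, 32, 44]

Final queue: [34, 31, 8, 29, 12, 32, 44]


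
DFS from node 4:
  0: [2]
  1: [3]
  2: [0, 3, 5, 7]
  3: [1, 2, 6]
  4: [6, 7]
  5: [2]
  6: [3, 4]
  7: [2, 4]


Visit 4, push [7, 6]
Visit 6, push [3]
Visit 3, push [2, 1]
Visit 1, push []
Visit 2, push [7, 5, 0]
Visit 0, push []
Visit 5, push []
Visit 7, push []

DFS order: [4, 6, 3, 1, 2, 0, 5, 7]


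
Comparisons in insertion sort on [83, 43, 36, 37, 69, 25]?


Algorithm: insertion sort
Input: [83, 43, 36, 37, 69, 25]
Sorted: [25, 36, 37, 43, 69, 83]

13


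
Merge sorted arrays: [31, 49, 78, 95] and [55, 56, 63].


Take 31 from A
Take 49 from A
Take 55 from B
Take 56 from B
Take 63 from B

Merged: [31, 49, 55, 56, 63, 78, 95]


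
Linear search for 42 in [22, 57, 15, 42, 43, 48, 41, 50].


i=0: 22!=42
i=1: 57!=42
i=2: 15!=42
i=3: 42==42 found!

Found at 3, 4 comps


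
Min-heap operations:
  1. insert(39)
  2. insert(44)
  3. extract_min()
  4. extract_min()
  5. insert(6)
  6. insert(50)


insert(39) -> [39]
insert(44) -> [39, 44]
extract_min()->39, [44]
extract_min()->44, []
insert(6) -> [6]
insert(50) -> [6, 50]

Final heap: [6, 50]


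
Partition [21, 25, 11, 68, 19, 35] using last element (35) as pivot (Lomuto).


Pivot: 35
  21 <= 35: advance i (no swap)
  25 <= 35: advance i (no swap)
  11 <= 35: advance i (no swap)
  19 <= 35: swap -> [21, 25, 11, 19, 68, 35]
Place pivot at 4: [21, 25, 11, 19, 35, 68]

Partitioned: [21, 25, 11, 19, 35, 68]


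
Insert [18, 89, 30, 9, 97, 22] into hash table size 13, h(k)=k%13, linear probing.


Insert 18: h=5 -> slot 5
Insert 89: h=11 -> slot 11
Insert 30: h=4 -> slot 4
Insert 9: h=9 -> slot 9
Insert 97: h=6 -> slot 6
Insert 22: h=9, 1 probes -> slot 10

Table: [None, None, None, None, 30, 18, 97, None, None, 9, 22, 89, None]


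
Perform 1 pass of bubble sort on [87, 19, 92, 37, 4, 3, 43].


Initial: [87, 19, 92, 37, 4, 3, 43]
Pass 1: [19, 87, 37, 4, 3, 43, 92] (5 swaps)

After 1 pass: [19, 87, 37, 4, 3, 43, 92]


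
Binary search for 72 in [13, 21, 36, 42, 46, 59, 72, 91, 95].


Step 1: lo=0, hi=8, mid=4, val=46
Step 2: lo=5, hi=8, mid=6, val=72

Found at index 6


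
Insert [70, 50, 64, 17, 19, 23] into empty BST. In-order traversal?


Insert 70: root
Insert 50: L from 70
Insert 64: L from 70 -> R from 50
Insert 17: L from 70 -> L from 50
Insert 19: L from 70 -> L from 50 -> R from 17
Insert 23: L from 70 -> L from 50 -> R from 17 -> R from 19

In-order: [17, 19, 23, 50, 64, 70]


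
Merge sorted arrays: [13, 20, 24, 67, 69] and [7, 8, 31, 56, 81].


Take 7 from B
Take 8 from B
Take 13 from A
Take 20 from A
Take 24 from A
Take 31 from B
Take 56 from B
Take 67 from A
Take 69 from A

Merged: [7, 8, 13, 20, 24, 31, 56, 67, 69, 81]


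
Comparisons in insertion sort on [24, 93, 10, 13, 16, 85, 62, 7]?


Algorithm: insertion sort
Input: [24, 93, 10, 13, 16, 85, 62, 7]
Sorted: [7, 10, 13, 16, 24, 62, 85, 93]

21


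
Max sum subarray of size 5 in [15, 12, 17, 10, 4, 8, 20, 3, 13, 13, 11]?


[0:5]: 58
[1:6]: 51
[2:7]: 59
[3:8]: 45
[4:9]: 48
[5:10]: 57
[6:11]: 60

Max: 60 at [6:11]


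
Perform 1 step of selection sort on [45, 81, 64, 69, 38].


Initial: [45, 81, 64, 69, 38]
Step 1: min=38 at 4
  Swap: [38, 81, 64, 69, 45]

After 1 step: [38, 81, 64, 69, 45]


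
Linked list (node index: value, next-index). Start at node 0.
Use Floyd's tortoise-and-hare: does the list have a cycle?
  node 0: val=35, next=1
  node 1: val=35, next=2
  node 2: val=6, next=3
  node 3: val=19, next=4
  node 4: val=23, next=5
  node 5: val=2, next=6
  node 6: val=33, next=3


Floyd's tortoise (slow, +1) and hare (fast, +2):
  init: slow=0, fast=0
  step 1: slow=1, fast=2
  step 2: slow=2, fast=4
  step 3: slow=3, fast=6
  step 4: slow=4, fast=4
  slow == fast at node 4: cycle detected

Cycle: yes


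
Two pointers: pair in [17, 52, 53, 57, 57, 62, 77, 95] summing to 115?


lo=0(17)+hi=7(95)=112
lo=1(52)+hi=7(95)=147
lo=1(52)+hi=6(77)=129
lo=1(52)+hi=5(62)=114
lo=2(53)+hi=5(62)=115

Yes: 53+62=115


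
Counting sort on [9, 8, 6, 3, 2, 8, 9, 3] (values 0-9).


Input: [9, 8, 6, 3, 2, 8, 9, 3]
Counts: [0, 0, 1, 2, 0, 0, 1, 0, 2, 2]

Sorted: [2, 3, 3, 6, 8, 8, 9, 9]


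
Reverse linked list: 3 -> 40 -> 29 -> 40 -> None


Step 1: curr=3, set curr.next=prev(None) | reversed so far: 3
Step 2: curr=40, set curr.next=prev(3) | reversed so far: 40 -> 3
Step 3: curr=29, set curr.next=prev(40) | reversed so far: 29 -> 40 -> 3
Step 4: curr=40, set curr.next=prev(29) | reversed so far: 40 -> 29 -> 40 -> 3

40 -> 29 -> 40 -> 3 -> None


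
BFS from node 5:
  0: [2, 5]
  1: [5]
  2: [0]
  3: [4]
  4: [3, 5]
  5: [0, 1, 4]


Visit 5, enqueue [0, 1, 4]
Visit 0, enqueue [2]
Visit 1, enqueue []
Visit 4, enqueue [3]
Visit 2, enqueue []
Visit 3, enqueue []

BFS order: [5, 0, 1, 4, 2, 3]


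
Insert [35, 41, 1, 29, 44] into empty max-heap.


Insert 35: [35]
Insert 41: [41, 35]
Insert 1: [41, 35, 1]
Insert 29: [41, 35, 1, 29]
Insert 44: [44, 41, 1, 29, 35]

Final heap: [44, 41, 1, 29, 35]


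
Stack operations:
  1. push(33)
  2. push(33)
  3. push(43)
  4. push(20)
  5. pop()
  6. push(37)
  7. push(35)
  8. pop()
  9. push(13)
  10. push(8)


push(33) -> [33]
push(33) -> [33, 33]
push(43) -> [33, 33, 43]
push(20) -> [33, 33, 43, 20]
pop()->20, [33, 33, 43]
push(37) -> [33, 33, 43, 37]
push(35) -> [33, 33, 43, 37, 35]
pop()->35, [33, 33, 43, 37]
push(13) -> [33, 33, 43, 37, 13]
push(8) -> [33, 33, 43, 37, 13, 8]

Final stack: [33, 33, 43, 37, 13, 8]


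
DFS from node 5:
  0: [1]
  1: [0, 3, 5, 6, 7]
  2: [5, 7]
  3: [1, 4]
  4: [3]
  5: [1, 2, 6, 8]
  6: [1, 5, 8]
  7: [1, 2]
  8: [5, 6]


Visit 5, push [8, 6, 2, 1]
Visit 1, push [7, 6, 3, 0]
Visit 0, push []
Visit 3, push [4]
Visit 4, push []
Visit 6, push [8]
Visit 8, push []
Visit 7, push [2]
Visit 2, push []

DFS order: [5, 1, 0, 3, 4, 6, 8, 7, 2]


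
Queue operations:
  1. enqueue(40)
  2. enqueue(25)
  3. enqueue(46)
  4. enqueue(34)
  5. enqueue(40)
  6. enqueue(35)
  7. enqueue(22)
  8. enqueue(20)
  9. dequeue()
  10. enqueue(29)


enqueue(40) -> [40]
enqueue(25) -> [40, 25]
enqueue(46) -> [40, 25, 46]
enqueue(34) -> [40, 25, 46, 34]
enqueue(40) -> [40, 25, 46, 34, 40]
enqueue(35) -> [40, 25, 46, 34, 40, 35]
enqueue(22) -> [40, 25, 46, 34, 40, 35, 22]
enqueue(20) -> [40, 25, 46, 34, 40, 35, 22, 20]
dequeue()->40, [25, 46, 34, 40, 35, 22, 20]
enqueue(29) -> [25, 46, 34, 40, 35, 22, 20, 29]

Final queue: [25, 46, 34, 40, 35, 22, 20, 29]


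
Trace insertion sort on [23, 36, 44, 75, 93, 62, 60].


Initial: [23, 36, 44, 75, 93, 62, 60]
Insert 36: [23, 36, 44, 75, 93, 62, 60]
Insert 44: [23, 36, 44, 75, 93, 62, 60]
Insert 75: [23, 36, 44, 75, 93, 62, 60]
Insert 93: [23, 36, 44, 75, 93, 62, 60]
Insert 62: [23, 36, 44, 62, 75, 93, 60]
Insert 60: [23, 36, 44, 60, 62, 75, 93]

Sorted: [23, 36, 44, 60, 62, 75, 93]


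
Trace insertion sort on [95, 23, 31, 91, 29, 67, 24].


Initial: [95, 23, 31, 91, 29, 67, 24]
Insert 23: [23, 95, 31, 91, 29, 67, 24]
Insert 31: [23, 31, 95, 91, 29, 67, 24]
Insert 91: [23, 31, 91, 95, 29, 67, 24]
Insert 29: [23, 29, 31, 91, 95, 67, 24]
Insert 67: [23, 29, 31, 67, 91, 95, 24]
Insert 24: [23, 24, 29, 31, 67, 91, 95]

Sorted: [23, 24, 29, 31, 67, 91, 95]


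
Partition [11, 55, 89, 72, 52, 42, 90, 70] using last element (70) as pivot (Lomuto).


Pivot: 70
  11 <= 70: advance i (no swap)
  55 <= 70: advance i (no swap)
  52 <= 70: swap -> [11, 55, 52, 72, 89, 42, 90, 70]
  42 <= 70: swap -> [11, 55, 52, 42, 89, 72, 90, 70]
Place pivot at 4: [11, 55, 52, 42, 70, 72, 90, 89]

Partitioned: [11, 55, 52, 42, 70, 72, 90, 89]


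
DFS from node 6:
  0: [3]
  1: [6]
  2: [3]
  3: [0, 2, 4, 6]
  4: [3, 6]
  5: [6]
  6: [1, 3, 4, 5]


Visit 6, push [5, 4, 3, 1]
Visit 1, push []
Visit 3, push [4, 2, 0]
Visit 0, push []
Visit 2, push []
Visit 4, push []
Visit 5, push []

DFS order: [6, 1, 3, 0, 2, 4, 5]


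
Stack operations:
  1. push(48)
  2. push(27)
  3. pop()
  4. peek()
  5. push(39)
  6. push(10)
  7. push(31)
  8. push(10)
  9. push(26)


push(48) -> [48]
push(27) -> [48, 27]
pop()->27, [48]
peek()->48
push(39) -> [48, 39]
push(10) -> [48, 39, 10]
push(31) -> [48, 39, 10, 31]
push(10) -> [48, 39, 10, 31, 10]
push(26) -> [48, 39, 10, 31, 10, 26]

Final stack: [48, 39, 10, 31, 10, 26]


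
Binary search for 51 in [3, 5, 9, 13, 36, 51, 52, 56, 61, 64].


Step 1: lo=0, hi=9, mid=4, val=36
Step 2: lo=5, hi=9, mid=7, val=56
Step 3: lo=5, hi=6, mid=5, val=51

Found at index 5


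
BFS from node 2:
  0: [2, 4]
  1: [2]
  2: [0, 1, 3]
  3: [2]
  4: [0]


Visit 2, enqueue [0, 1, 3]
Visit 0, enqueue [4]
Visit 1, enqueue []
Visit 3, enqueue []
Visit 4, enqueue []

BFS order: [2, 0, 1, 3, 4]


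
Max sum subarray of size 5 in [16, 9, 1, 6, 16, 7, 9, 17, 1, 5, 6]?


[0:5]: 48
[1:6]: 39
[2:7]: 39
[3:8]: 55
[4:9]: 50
[5:10]: 39
[6:11]: 38

Max: 55 at [3:8]


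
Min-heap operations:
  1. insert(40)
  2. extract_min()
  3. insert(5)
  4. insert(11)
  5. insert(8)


insert(40) -> [40]
extract_min()->40, []
insert(5) -> [5]
insert(11) -> [5, 11]
insert(8) -> [5, 11, 8]

Final heap: [5, 11, 8]


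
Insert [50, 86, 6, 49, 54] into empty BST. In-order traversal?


Insert 50: root
Insert 86: R from 50
Insert 6: L from 50
Insert 49: L from 50 -> R from 6
Insert 54: R from 50 -> L from 86

In-order: [6, 49, 50, 54, 86]


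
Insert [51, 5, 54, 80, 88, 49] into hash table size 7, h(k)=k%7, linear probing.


Insert 51: h=2 -> slot 2
Insert 5: h=5 -> slot 5
Insert 54: h=5, 1 probes -> slot 6
Insert 80: h=3 -> slot 3
Insert 88: h=4 -> slot 4
Insert 49: h=0 -> slot 0

Table: [49, None, 51, 80, 88, 5, 54]


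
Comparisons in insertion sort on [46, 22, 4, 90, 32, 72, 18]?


Algorithm: insertion sort
Input: [46, 22, 4, 90, 32, 72, 18]
Sorted: [4, 18, 22, 32, 46, 72, 90]

15


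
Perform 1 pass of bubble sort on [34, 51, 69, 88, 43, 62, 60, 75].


Initial: [34, 51, 69, 88, 43, 62, 60, 75]
Pass 1: [34, 51, 69, 43, 62, 60, 75, 88] (4 swaps)

After 1 pass: [34, 51, 69, 43, 62, 60, 75, 88]


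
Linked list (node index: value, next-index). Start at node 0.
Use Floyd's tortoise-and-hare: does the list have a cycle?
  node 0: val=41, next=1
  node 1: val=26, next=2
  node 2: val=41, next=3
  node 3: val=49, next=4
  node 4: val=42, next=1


Floyd's tortoise (slow, +1) and hare (fast, +2):
  init: slow=0, fast=0
  step 1: slow=1, fast=2
  step 2: slow=2, fast=4
  step 3: slow=3, fast=2
  step 4: slow=4, fast=4
  slow == fast at node 4: cycle detected

Cycle: yes


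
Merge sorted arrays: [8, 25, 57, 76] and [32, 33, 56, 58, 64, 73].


Take 8 from A
Take 25 from A
Take 32 from B
Take 33 from B
Take 56 from B
Take 57 from A
Take 58 from B
Take 64 from B
Take 73 from B

Merged: [8, 25, 32, 33, 56, 57, 58, 64, 73, 76]


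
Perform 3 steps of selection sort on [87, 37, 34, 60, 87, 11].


Initial: [87, 37, 34, 60, 87, 11]
Step 1: min=11 at 5
  Swap: [11, 37, 34, 60, 87, 87]
Step 2: min=34 at 2
  Swap: [11, 34, 37, 60, 87, 87]
Step 3: min=37 at 2
  Swap: [11, 34, 37, 60, 87, 87]

After 3 steps: [11, 34, 37, 60, 87, 87]


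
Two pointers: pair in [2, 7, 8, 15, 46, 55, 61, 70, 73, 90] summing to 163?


lo=0(2)+hi=9(90)=92
lo=1(7)+hi=9(90)=97
lo=2(8)+hi=9(90)=98
lo=3(15)+hi=9(90)=105
lo=4(46)+hi=9(90)=136
lo=5(55)+hi=9(90)=145
lo=6(61)+hi=9(90)=151
lo=7(70)+hi=9(90)=160
lo=8(73)+hi=9(90)=163

Yes: 73+90=163


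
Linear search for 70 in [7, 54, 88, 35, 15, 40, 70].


i=0: 7!=70
i=1: 54!=70
i=2: 88!=70
i=3: 35!=70
i=4: 15!=70
i=5: 40!=70
i=6: 70==70 found!

Found at 6, 7 comps


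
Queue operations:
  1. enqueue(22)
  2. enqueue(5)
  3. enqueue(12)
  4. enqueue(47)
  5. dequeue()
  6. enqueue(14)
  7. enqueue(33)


enqueue(22) -> [22]
enqueue(5) -> [22, 5]
enqueue(12) -> [22, 5, 12]
enqueue(47) -> [22, 5, 12, 47]
dequeue()->22, [5, 12, 47]
enqueue(14) -> [5, 12, 47, 14]
enqueue(33) -> [5, 12, 47, 14, 33]

Final queue: [5, 12, 47, 14, 33]


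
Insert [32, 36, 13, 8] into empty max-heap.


Insert 32: [32]
Insert 36: [36, 32]
Insert 13: [36, 32, 13]
Insert 8: [36, 32, 13, 8]

Final heap: [36, 32, 13, 8]


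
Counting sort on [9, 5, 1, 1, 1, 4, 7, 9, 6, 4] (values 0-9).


Input: [9, 5, 1, 1, 1, 4, 7, 9, 6, 4]
Counts: [0, 3, 0, 0, 2, 1, 1, 1, 0, 2]

Sorted: [1, 1, 1, 4, 4, 5, 6, 7, 9, 9]


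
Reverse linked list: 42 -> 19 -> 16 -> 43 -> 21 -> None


Step 1: curr=42, set curr.next=prev(None) | reversed so far: 42
Step 2: curr=19, set curr.next=prev(42) | reversed so far: 19 -> 42
Step 3: curr=16, set curr.next=prev(19) | reversed so far: 16 -> 19 -> 42
Step 4: curr=43, set curr.next=prev(16) | reversed so far: 43 -> 16 -> 19 -> 42
Step 5: curr=21, set curr.next=prev(43) | reversed so far: 21 -> 43 -> 16 -> 19 -> 42

21 -> 43 -> 16 -> 19 -> 42 -> None


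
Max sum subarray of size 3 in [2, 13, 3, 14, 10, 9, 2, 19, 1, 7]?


[0:3]: 18
[1:4]: 30
[2:5]: 27
[3:6]: 33
[4:7]: 21
[5:8]: 30
[6:9]: 22
[7:10]: 27

Max: 33 at [3:6]


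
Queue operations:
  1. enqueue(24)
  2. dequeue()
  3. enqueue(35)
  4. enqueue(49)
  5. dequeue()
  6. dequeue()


enqueue(24) -> [24]
dequeue()->24, []
enqueue(35) -> [35]
enqueue(49) -> [35, 49]
dequeue()->35, [49]
dequeue()->49, []

Final queue: []


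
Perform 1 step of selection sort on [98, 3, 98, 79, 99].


Initial: [98, 3, 98, 79, 99]
Step 1: min=3 at 1
  Swap: [3, 98, 98, 79, 99]

After 1 step: [3, 98, 98, 79, 99]


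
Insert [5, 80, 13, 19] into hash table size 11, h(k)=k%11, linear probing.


Insert 5: h=5 -> slot 5
Insert 80: h=3 -> slot 3
Insert 13: h=2 -> slot 2
Insert 19: h=8 -> slot 8

Table: [None, None, 13, 80, None, 5, None, None, 19, None, None]


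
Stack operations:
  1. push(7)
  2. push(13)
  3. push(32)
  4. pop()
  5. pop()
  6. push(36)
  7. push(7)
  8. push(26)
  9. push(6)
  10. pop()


push(7) -> [7]
push(13) -> [7, 13]
push(32) -> [7, 13, 32]
pop()->32, [7, 13]
pop()->13, [7]
push(36) -> [7, 36]
push(7) -> [7, 36, 7]
push(26) -> [7, 36, 7, 26]
push(6) -> [7, 36, 7, 26, 6]
pop()->6, [7, 36, 7, 26]

Final stack: [7, 36, 7, 26]


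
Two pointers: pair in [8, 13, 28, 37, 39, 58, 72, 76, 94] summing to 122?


lo=0(8)+hi=8(94)=102
lo=1(13)+hi=8(94)=107
lo=2(28)+hi=8(94)=122

Yes: 28+94=122


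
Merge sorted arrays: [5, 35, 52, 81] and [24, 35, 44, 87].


Take 5 from A
Take 24 from B
Take 35 from A
Take 35 from B
Take 44 from B
Take 52 from A
Take 81 from A

Merged: [5, 24, 35, 35, 44, 52, 81, 87]


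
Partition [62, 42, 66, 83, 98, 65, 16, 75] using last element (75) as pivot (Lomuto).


Pivot: 75
  62 <= 75: advance i (no swap)
  42 <= 75: advance i (no swap)
  66 <= 75: advance i (no swap)
  65 <= 75: swap -> [62, 42, 66, 65, 98, 83, 16, 75]
  16 <= 75: swap -> [62, 42, 66, 65, 16, 83, 98, 75]
Place pivot at 5: [62, 42, 66, 65, 16, 75, 98, 83]

Partitioned: [62, 42, 66, 65, 16, 75, 98, 83]


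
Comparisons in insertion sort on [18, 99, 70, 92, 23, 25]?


Algorithm: insertion sort
Input: [18, 99, 70, 92, 23, 25]
Sorted: [18, 23, 25, 70, 92, 99]

13


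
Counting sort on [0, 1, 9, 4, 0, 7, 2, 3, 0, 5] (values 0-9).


Input: [0, 1, 9, 4, 0, 7, 2, 3, 0, 5]
Counts: [3, 1, 1, 1, 1, 1, 0, 1, 0, 1]

Sorted: [0, 0, 0, 1, 2, 3, 4, 5, 7, 9]


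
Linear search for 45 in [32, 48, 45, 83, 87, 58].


i=0: 32!=45
i=1: 48!=45
i=2: 45==45 found!

Found at 2, 3 comps


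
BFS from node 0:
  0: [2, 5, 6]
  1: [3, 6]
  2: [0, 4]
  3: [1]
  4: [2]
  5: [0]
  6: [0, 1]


Visit 0, enqueue [2, 5, 6]
Visit 2, enqueue [4]
Visit 5, enqueue []
Visit 6, enqueue [1]
Visit 4, enqueue []
Visit 1, enqueue [3]
Visit 3, enqueue []

BFS order: [0, 2, 5, 6, 4, 1, 3]


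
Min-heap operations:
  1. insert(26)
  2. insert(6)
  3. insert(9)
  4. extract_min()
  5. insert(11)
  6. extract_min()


insert(26) -> [26]
insert(6) -> [6, 26]
insert(9) -> [6, 26, 9]
extract_min()->6, [9, 26]
insert(11) -> [9, 26, 11]
extract_min()->9, [11, 26]

Final heap: [11, 26]


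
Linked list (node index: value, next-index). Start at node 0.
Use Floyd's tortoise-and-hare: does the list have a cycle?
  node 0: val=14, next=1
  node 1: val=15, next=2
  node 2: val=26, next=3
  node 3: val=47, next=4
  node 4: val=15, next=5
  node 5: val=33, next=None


Floyd's tortoise (slow, +1) and hare (fast, +2):
  init: slow=0, fast=0
  step 1: slow=1, fast=2
  step 2: slow=2, fast=4
  step 3: fast 4->5->None, no cycle

Cycle: no


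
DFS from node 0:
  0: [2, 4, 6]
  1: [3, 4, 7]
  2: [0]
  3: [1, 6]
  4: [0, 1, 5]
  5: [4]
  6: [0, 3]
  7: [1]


Visit 0, push [6, 4, 2]
Visit 2, push []
Visit 4, push [5, 1]
Visit 1, push [7, 3]
Visit 3, push [6]
Visit 6, push []
Visit 7, push []
Visit 5, push []

DFS order: [0, 2, 4, 1, 3, 6, 7, 5]


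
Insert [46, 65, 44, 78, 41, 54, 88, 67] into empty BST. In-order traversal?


Insert 46: root
Insert 65: R from 46
Insert 44: L from 46
Insert 78: R from 46 -> R from 65
Insert 41: L from 46 -> L from 44
Insert 54: R from 46 -> L from 65
Insert 88: R from 46 -> R from 65 -> R from 78
Insert 67: R from 46 -> R from 65 -> L from 78

In-order: [41, 44, 46, 54, 65, 67, 78, 88]


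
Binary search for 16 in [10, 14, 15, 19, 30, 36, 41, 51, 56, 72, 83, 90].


Step 1: lo=0, hi=11, mid=5, val=36
Step 2: lo=0, hi=4, mid=2, val=15
Step 3: lo=3, hi=4, mid=3, val=19

Not found


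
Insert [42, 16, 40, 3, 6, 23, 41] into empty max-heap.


Insert 42: [42]
Insert 16: [42, 16]
Insert 40: [42, 16, 40]
Insert 3: [42, 16, 40, 3]
Insert 6: [42, 16, 40, 3, 6]
Insert 23: [42, 16, 40, 3, 6, 23]
Insert 41: [42, 16, 41, 3, 6, 23, 40]

Final heap: [42, 16, 41, 3, 6, 23, 40]


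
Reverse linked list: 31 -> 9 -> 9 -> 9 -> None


Step 1: curr=31, set curr.next=prev(None) | reversed so far: 31
Step 2: curr=9, set curr.next=prev(31) | reversed so far: 9 -> 31
Step 3: curr=9, set curr.next=prev(9) | reversed so far: 9 -> 9 -> 31
Step 4: curr=9, set curr.next=prev(9) | reversed so far: 9 -> 9 -> 9 -> 31

9 -> 9 -> 9 -> 31 -> None


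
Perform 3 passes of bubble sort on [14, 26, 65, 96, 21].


Initial: [14, 26, 65, 96, 21]
Pass 1: [14, 26, 65, 21, 96] (1 swaps)
Pass 2: [14, 26, 21, 65, 96] (1 swaps)
Pass 3: [14, 21, 26, 65, 96] (1 swaps)

After 3 passes: [14, 21, 26, 65, 96]


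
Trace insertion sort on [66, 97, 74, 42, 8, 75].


Initial: [66, 97, 74, 42, 8, 75]
Insert 97: [66, 97, 74, 42, 8, 75]
Insert 74: [66, 74, 97, 42, 8, 75]
Insert 42: [42, 66, 74, 97, 8, 75]
Insert 8: [8, 42, 66, 74, 97, 75]
Insert 75: [8, 42, 66, 74, 75, 97]

Sorted: [8, 42, 66, 74, 75, 97]


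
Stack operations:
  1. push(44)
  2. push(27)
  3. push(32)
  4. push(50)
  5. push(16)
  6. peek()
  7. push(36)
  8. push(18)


push(44) -> [44]
push(27) -> [44, 27]
push(32) -> [44, 27, 32]
push(50) -> [44, 27, 32, 50]
push(16) -> [44, 27, 32, 50, 16]
peek()->16
push(36) -> [44, 27, 32, 50, 16, 36]
push(18) -> [44, 27, 32, 50, 16, 36, 18]

Final stack: [44, 27, 32, 50, 16, 36, 18]


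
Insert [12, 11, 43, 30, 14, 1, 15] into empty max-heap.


Insert 12: [12]
Insert 11: [12, 11]
Insert 43: [43, 11, 12]
Insert 30: [43, 30, 12, 11]
Insert 14: [43, 30, 12, 11, 14]
Insert 1: [43, 30, 12, 11, 14, 1]
Insert 15: [43, 30, 15, 11, 14, 1, 12]

Final heap: [43, 30, 15, 11, 14, 1, 12]


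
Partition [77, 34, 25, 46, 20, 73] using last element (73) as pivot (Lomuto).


Pivot: 73
  34 <= 73: swap -> [34, 77, 25, 46, 20, 73]
  25 <= 73: swap -> [34, 25, 77, 46, 20, 73]
  46 <= 73: swap -> [34, 25, 46, 77, 20, 73]
  20 <= 73: swap -> [34, 25, 46, 20, 77, 73]
Place pivot at 4: [34, 25, 46, 20, 73, 77]

Partitioned: [34, 25, 46, 20, 73, 77]


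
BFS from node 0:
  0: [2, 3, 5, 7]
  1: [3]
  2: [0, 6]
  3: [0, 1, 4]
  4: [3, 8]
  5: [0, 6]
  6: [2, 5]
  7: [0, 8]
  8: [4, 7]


Visit 0, enqueue [2, 3, 5, 7]
Visit 2, enqueue [6]
Visit 3, enqueue [1, 4]
Visit 5, enqueue []
Visit 7, enqueue [8]
Visit 6, enqueue []
Visit 1, enqueue []
Visit 4, enqueue []
Visit 8, enqueue []

BFS order: [0, 2, 3, 5, 7, 6, 1, 4, 8]


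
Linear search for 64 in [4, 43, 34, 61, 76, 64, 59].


i=0: 4!=64
i=1: 43!=64
i=2: 34!=64
i=3: 61!=64
i=4: 76!=64
i=5: 64==64 found!

Found at 5, 6 comps


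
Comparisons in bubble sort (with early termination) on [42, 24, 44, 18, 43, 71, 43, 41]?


Algorithm: bubble sort (with early termination)
Input: [42, 24, 44, 18, 43, 71, 43, 41]
Sorted: [18, 24, 41, 42, 43, 43, 44, 71]

27


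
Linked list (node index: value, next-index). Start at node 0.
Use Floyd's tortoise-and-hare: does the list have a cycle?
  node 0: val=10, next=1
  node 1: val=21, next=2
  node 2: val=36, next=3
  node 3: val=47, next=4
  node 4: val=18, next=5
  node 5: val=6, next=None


Floyd's tortoise (slow, +1) and hare (fast, +2):
  init: slow=0, fast=0
  step 1: slow=1, fast=2
  step 2: slow=2, fast=4
  step 3: fast 4->5->None, no cycle

Cycle: no


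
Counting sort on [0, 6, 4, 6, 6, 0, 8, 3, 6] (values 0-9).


Input: [0, 6, 4, 6, 6, 0, 8, 3, 6]
Counts: [2, 0, 0, 1, 1, 0, 4, 0, 1, 0]

Sorted: [0, 0, 3, 4, 6, 6, 6, 6, 8]


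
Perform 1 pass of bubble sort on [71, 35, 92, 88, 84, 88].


Initial: [71, 35, 92, 88, 84, 88]
Pass 1: [35, 71, 88, 84, 88, 92] (4 swaps)

After 1 pass: [35, 71, 88, 84, 88, 92]


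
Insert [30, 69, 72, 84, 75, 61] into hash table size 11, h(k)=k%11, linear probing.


Insert 30: h=8 -> slot 8
Insert 69: h=3 -> slot 3
Insert 72: h=6 -> slot 6
Insert 84: h=7 -> slot 7
Insert 75: h=9 -> slot 9
Insert 61: h=6, 4 probes -> slot 10

Table: [None, None, None, 69, None, None, 72, 84, 30, 75, 61]


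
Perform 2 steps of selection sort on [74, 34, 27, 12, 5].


Initial: [74, 34, 27, 12, 5]
Step 1: min=5 at 4
  Swap: [5, 34, 27, 12, 74]
Step 2: min=12 at 3
  Swap: [5, 12, 27, 34, 74]

After 2 steps: [5, 12, 27, 34, 74]


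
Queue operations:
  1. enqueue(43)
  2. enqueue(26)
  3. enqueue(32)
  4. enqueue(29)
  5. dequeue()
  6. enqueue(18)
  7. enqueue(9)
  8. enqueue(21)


enqueue(43) -> [43]
enqueue(26) -> [43, 26]
enqueue(32) -> [43, 26, 32]
enqueue(29) -> [43, 26, 32, 29]
dequeue()->43, [26, 32, 29]
enqueue(18) -> [26, 32, 29, 18]
enqueue(9) -> [26, 32, 29, 18, 9]
enqueue(21) -> [26, 32, 29, 18, 9, 21]

Final queue: [26, 32, 29, 18, 9, 21]


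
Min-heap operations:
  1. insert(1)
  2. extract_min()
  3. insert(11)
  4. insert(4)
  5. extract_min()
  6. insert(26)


insert(1) -> [1]
extract_min()->1, []
insert(11) -> [11]
insert(4) -> [4, 11]
extract_min()->4, [11]
insert(26) -> [11, 26]

Final heap: [11, 26]


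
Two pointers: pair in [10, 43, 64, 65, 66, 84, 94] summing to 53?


lo=0(10)+hi=6(94)=104
lo=0(10)+hi=5(84)=94
lo=0(10)+hi=4(66)=76
lo=0(10)+hi=3(65)=75
lo=0(10)+hi=2(64)=74
lo=0(10)+hi=1(43)=53

Yes: 10+43=53


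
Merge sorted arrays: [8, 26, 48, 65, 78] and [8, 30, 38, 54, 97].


Take 8 from A
Take 8 from B
Take 26 from A
Take 30 from B
Take 38 from B
Take 48 from A
Take 54 from B
Take 65 from A
Take 78 from A

Merged: [8, 8, 26, 30, 38, 48, 54, 65, 78, 97]


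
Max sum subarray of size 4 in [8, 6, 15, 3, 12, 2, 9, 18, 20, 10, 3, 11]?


[0:4]: 32
[1:5]: 36
[2:6]: 32
[3:7]: 26
[4:8]: 41
[5:9]: 49
[6:10]: 57
[7:11]: 51
[8:12]: 44

Max: 57 at [6:10]


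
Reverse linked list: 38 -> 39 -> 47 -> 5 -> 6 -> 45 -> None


Step 1: curr=38, set curr.next=prev(None) | reversed so far: 38
Step 2: curr=39, set curr.next=prev(38) | reversed so far: 39 -> 38
Step 3: curr=47, set curr.next=prev(39) | reversed so far: 47 -> 39 -> 38
Step 4: curr=5, set curr.next=prev(47) | reversed so far: 5 -> 47 -> 39 -> 38
Step 5: curr=6, set curr.next=prev(5) | reversed so far: 6 -> 5 -> 47 -> 39 -> 38
Step 6: curr=45, set curr.next=prev(6) | reversed so far: 45 -> 6 -> 5 -> 47 -> 39 -> 38

45 -> 6 -> 5 -> 47 -> 39 -> 38 -> None


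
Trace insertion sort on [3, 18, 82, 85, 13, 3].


Initial: [3, 18, 82, 85, 13, 3]
Insert 18: [3, 18, 82, 85, 13, 3]
Insert 82: [3, 18, 82, 85, 13, 3]
Insert 85: [3, 18, 82, 85, 13, 3]
Insert 13: [3, 13, 18, 82, 85, 3]
Insert 3: [3, 3, 13, 18, 82, 85]

Sorted: [3, 3, 13, 18, 82, 85]


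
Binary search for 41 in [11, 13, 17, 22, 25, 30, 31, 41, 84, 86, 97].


Step 1: lo=0, hi=10, mid=5, val=30
Step 2: lo=6, hi=10, mid=8, val=84
Step 3: lo=6, hi=7, mid=6, val=31
Step 4: lo=7, hi=7, mid=7, val=41

Found at index 7


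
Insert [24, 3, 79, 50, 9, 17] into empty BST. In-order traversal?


Insert 24: root
Insert 3: L from 24
Insert 79: R from 24
Insert 50: R from 24 -> L from 79
Insert 9: L from 24 -> R from 3
Insert 17: L from 24 -> R from 3 -> R from 9

In-order: [3, 9, 17, 24, 50, 79]


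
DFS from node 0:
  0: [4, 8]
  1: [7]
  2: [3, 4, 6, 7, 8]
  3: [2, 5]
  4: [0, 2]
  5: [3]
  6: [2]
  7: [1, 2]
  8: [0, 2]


Visit 0, push [8, 4]
Visit 4, push [2]
Visit 2, push [8, 7, 6, 3]
Visit 3, push [5]
Visit 5, push []
Visit 6, push []
Visit 7, push [1]
Visit 1, push []
Visit 8, push []

DFS order: [0, 4, 2, 3, 5, 6, 7, 1, 8]


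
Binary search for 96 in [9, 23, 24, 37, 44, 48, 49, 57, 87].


Step 1: lo=0, hi=8, mid=4, val=44
Step 2: lo=5, hi=8, mid=6, val=49
Step 3: lo=7, hi=8, mid=7, val=57
Step 4: lo=8, hi=8, mid=8, val=87

Not found


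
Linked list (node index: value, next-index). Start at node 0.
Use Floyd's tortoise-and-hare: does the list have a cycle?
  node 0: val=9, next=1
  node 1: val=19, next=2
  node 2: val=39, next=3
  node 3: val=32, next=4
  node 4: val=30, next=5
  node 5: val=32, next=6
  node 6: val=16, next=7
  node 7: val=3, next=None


Floyd's tortoise (slow, +1) and hare (fast, +2):
  init: slow=0, fast=0
  step 1: slow=1, fast=2
  step 2: slow=2, fast=4
  step 3: slow=3, fast=6
  step 4: fast 6->7->None, no cycle

Cycle: no


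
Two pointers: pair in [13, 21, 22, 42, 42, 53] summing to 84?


lo=0(13)+hi=5(53)=66
lo=1(21)+hi=5(53)=74
lo=2(22)+hi=5(53)=75
lo=3(42)+hi=5(53)=95
lo=3(42)+hi=4(42)=84

Yes: 42+42=84


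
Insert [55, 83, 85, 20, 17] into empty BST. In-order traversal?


Insert 55: root
Insert 83: R from 55
Insert 85: R from 55 -> R from 83
Insert 20: L from 55
Insert 17: L from 55 -> L from 20

In-order: [17, 20, 55, 83, 85]


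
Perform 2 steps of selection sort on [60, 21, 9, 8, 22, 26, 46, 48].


Initial: [60, 21, 9, 8, 22, 26, 46, 48]
Step 1: min=8 at 3
  Swap: [8, 21, 9, 60, 22, 26, 46, 48]
Step 2: min=9 at 2
  Swap: [8, 9, 21, 60, 22, 26, 46, 48]

After 2 steps: [8, 9, 21, 60, 22, 26, 46, 48]


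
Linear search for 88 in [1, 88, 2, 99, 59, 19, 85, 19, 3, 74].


i=0: 1!=88
i=1: 88==88 found!

Found at 1, 2 comps


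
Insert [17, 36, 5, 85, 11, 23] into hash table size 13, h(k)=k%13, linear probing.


Insert 17: h=4 -> slot 4
Insert 36: h=10 -> slot 10
Insert 5: h=5 -> slot 5
Insert 85: h=7 -> slot 7
Insert 11: h=11 -> slot 11
Insert 23: h=10, 2 probes -> slot 12

Table: [None, None, None, None, 17, 5, None, 85, None, None, 36, 11, 23]


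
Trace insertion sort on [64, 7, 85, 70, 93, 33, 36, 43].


Initial: [64, 7, 85, 70, 93, 33, 36, 43]
Insert 7: [7, 64, 85, 70, 93, 33, 36, 43]
Insert 85: [7, 64, 85, 70, 93, 33, 36, 43]
Insert 70: [7, 64, 70, 85, 93, 33, 36, 43]
Insert 93: [7, 64, 70, 85, 93, 33, 36, 43]
Insert 33: [7, 33, 64, 70, 85, 93, 36, 43]
Insert 36: [7, 33, 36, 64, 70, 85, 93, 43]
Insert 43: [7, 33, 36, 43, 64, 70, 85, 93]

Sorted: [7, 33, 36, 43, 64, 70, 85, 93]


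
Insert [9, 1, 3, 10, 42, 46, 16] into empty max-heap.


Insert 9: [9]
Insert 1: [9, 1]
Insert 3: [9, 1, 3]
Insert 10: [10, 9, 3, 1]
Insert 42: [42, 10, 3, 1, 9]
Insert 46: [46, 10, 42, 1, 9, 3]
Insert 16: [46, 10, 42, 1, 9, 3, 16]

Final heap: [46, 10, 42, 1, 9, 3, 16]


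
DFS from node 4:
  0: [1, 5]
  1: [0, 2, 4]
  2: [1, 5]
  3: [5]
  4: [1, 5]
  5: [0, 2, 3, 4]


Visit 4, push [5, 1]
Visit 1, push [2, 0]
Visit 0, push [5]
Visit 5, push [3, 2]
Visit 2, push []
Visit 3, push []

DFS order: [4, 1, 0, 5, 2, 3]


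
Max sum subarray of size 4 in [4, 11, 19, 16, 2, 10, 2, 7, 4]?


[0:4]: 50
[1:5]: 48
[2:6]: 47
[3:7]: 30
[4:8]: 21
[5:9]: 23

Max: 50 at [0:4]


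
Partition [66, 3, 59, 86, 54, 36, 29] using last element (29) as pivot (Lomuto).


Pivot: 29
  3 <= 29: swap -> [3, 66, 59, 86, 54, 36, 29]
Place pivot at 1: [3, 29, 59, 86, 54, 36, 66]

Partitioned: [3, 29, 59, 86, 54, 36, 66]


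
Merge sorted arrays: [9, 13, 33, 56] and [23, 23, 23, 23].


Take 9 from A
Take 13 from A
Take 23 from B
Take 23 from B
Take 23 from B
Take 23 from B

Merged: [9, 13, 23, 23, 23, 23, 33, 56]


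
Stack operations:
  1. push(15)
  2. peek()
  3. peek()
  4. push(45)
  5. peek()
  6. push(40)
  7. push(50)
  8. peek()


push(15) -> [15]
peek()->15
peek()->15
push(45) -> [15, 45]
peek()->45
push(40) -> [15, 45, 40]
push(50) -> [15, 45, 40, 50]
peek()->50

Final stack: [15, 45, 40, 50]


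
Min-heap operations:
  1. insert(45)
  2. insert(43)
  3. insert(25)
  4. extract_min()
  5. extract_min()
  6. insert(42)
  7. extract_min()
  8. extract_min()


insert(45) -> [45]
insert(43) -> [43, 45]
insert(25) -> [25, 45, 43]
extract_min()->25, [43, 45]
extract_min()->43, [45]
insert(42) -> [42, 45]
extract_min()->42, [45]
extract_min()->45, []

Final heap: []


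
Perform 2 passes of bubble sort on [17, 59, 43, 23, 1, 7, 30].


Initial: [17, 59, 43, 23, 1, 7, 30]
Pass 1: [17, 43, 23, 1, 7, 30, 59] (5 swaps)
Pass 2: [17, 23, 1, 7, 30, 43, 59] (4 swaps)

After 2 passes: [17, 23, 1, 7, 30, 43, 59]


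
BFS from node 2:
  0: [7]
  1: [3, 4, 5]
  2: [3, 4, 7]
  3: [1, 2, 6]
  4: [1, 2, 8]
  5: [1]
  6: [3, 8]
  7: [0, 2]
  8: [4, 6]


Visit 2, enqueue [3, 4, 7]
Visit 3, enqueue [1, 6]
Visit 4, enqueue [8]
Visit 7, enqueue [0]
Visit 1, enqueue [5]
Visit 6, enqueue []
Visit 8, enqueue []
Visit 0, enqueue []
Visit 5, enqueue []

BFS order: [2, 3, 4, 7, 1, 6, 8, 0, 5]


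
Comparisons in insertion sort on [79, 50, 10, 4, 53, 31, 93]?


Algorithm: insertion sort
Input: [79, 50, 10, 4, 53, 31, 93]
Sorted: [4, 10, 31, 50, 53, 79, 93]

13


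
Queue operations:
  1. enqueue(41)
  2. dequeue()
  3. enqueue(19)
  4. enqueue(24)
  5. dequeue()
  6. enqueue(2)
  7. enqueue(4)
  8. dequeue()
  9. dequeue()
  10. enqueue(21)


enqueue(41) -> [41]
dequeue()->41, []
enqueue(19) -> [19]
enqueue(24) -> [19, 24]
dequeue()->19, [24]
enqueue(2) -> [24, 2]
enqueue(4) -> [24, 2, 4]
dequeue()->24, [2, 4]
dequeue()->2, [4]
enqueue(21) -> [4, 21]

Final queue: [4, 21]


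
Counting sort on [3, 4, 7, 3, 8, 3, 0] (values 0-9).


Input: [3, 4, 7, 3, 8, 3, 0]
Counts: [1, 0, 0, 3, 1, 0, 0, 1, 1, 0]

Sorted: [0, 3, 3, 3, 4, 7, 8]


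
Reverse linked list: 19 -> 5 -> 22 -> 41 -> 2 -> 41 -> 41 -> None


Step 1: curr=19, set curr.next=prev(None) | reversed so far: 19
Step 2: curr=5, set curr.next=prev(19) | reversed so far: 5 -> 19
Step 3: curr=22, set curr.next=prev(5) | reversed so far: 22 -> 5 -> 19
Step 4: curr=41, set curr.next=prev(22) | reversed so far: 41 -> 22 -> 5 -> 19
Step 5: curr=2, set curr.next=prev(41) | reversed so far: 2 -> 41 -> 22 -> 5 -> 19
Step 6: curr=41, set curr.next=prev(2) | reversed so far: 41 -> 2 -> 41 -> 22 -> 5 -> 19
Step 7: curr=41, set curr.next=prev(41) | reversed so far: 41 -> 41 -> 2 -> 41 -> 22 -> 5 -> 19

41 -> 41 -> 2 -> 41 -> 22 -> 5 -> 19 -> None


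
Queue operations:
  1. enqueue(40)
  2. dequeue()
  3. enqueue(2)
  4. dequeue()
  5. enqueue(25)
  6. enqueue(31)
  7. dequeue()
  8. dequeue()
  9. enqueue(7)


enqueue(40) -> [40]
dequeue()->40, []
enqueue(2) -> [2]
dequeue()->2, []
enqueue(25) -> [25]
enqueue(31) -> [25, 31]
dequeue()->25, [31]
dequeue()->31, []
enqueue(7) -> [7]

Final queue: [7]


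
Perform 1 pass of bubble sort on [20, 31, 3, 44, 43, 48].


Initial: [20, 31, 3, 44, 43, 48]
Pass 1: [20, 3, 31, 43, 44, 48] (2 swaps)

After 1 pass: [20, 3, 31, 43, 44, 48]


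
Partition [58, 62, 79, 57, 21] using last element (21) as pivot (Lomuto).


Pivot: 21
Place pivot at 0: [21, 62, 79, 57, 58]

Partitioned: [21, 62, 79, 57, 58]


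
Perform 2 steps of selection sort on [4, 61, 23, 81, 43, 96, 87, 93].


Initial: [4, 61, 23, 81, 43, 96, 87, 93]
Step 1: min=4 at 0
  Swap: [4, 61, 23, 81, 43, 96, 87, 93]
Step 2: min=23 at 2
  Swap: [4, 23, 61, 81, 43, 96, 87, 93]

After 2 steps: [4, 23, 61, 81, 43, 96, 87, 93]


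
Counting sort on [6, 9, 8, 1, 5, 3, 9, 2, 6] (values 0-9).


Input: [6, 9, 8, 1, 5, 3, 9, 2, 6]
Counts: [0, 1, 1, 1, 0, 1, 2, 0, 1, 2]

Sorted: [1, 2, 3, 5, 6, 6, 8, 9, 9]


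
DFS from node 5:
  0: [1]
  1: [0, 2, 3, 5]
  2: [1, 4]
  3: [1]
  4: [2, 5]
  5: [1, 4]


Visit 5, push [4, 1]
Visit 1, push [3, 2, 0]
Visit 0, push []
Visit 2, push [4]
Visit 4, push []
Visit 3, push []

DFS order: [5, 1, 0, 2, 4, 3]


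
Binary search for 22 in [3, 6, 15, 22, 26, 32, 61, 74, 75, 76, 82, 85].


Step 1: lo=0, hi=11, mid=5, val=32
Step 2: lo=0, hi=4, mid=2, val=15
Step 3: lo=3, hi=4, mid=3, val=22

Found at index 3


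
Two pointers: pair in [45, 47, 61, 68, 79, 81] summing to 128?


lo=0(45)+hi=5(81)=126
lo=1(47)+hi=5(81)=128

Yes: 47+81=128


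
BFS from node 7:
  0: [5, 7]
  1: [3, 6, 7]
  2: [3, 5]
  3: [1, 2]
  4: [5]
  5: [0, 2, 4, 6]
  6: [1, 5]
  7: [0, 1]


Visit 7, enqueue [0, 1]
Visit 0, enqueue [5]
Visit 1, enqueue [3, 6]
Visit 5, enqueue [2, 4]
Visit 3, enqueue []
Visit 6, enqueue []
Visit 2, enqueue []
Visit 4, enqueue []

BFS order: [7, 0, 1, 5, 3, 6, 2, 4]


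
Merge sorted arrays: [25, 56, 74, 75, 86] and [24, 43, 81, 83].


Take 24 from B
Take 25 from A
Take 43 from B
Take 56 from A
Take 74 from A
Take 75 from A
Take 81 from B
Take 83 from B

Merged: [24, 25, 43, 56, 74, 75, 81, 83, 86]


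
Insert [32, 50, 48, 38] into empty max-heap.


Insert 32: [32]
Insert 50: [50, 32]
Insert 48: [50, 32, 48]
Insert 38: [50, 38, 48, 32]

Final heap: [50, 38, 48, 32]


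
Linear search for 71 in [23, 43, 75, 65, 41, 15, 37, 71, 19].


i=0: 23!=71
i=1: 43!=71
i=2: 75!=71
i=3: 65!=71
i=4: 41!=71
i=5: 15!=71
i=6: 37!=71
i=7: 71==71 found!

Found at 7, 8 comps


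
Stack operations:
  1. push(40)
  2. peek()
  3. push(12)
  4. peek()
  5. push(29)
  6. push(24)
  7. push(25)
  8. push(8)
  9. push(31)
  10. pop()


push(40) -> [40]
peek()->40
push(12) -> [40, 12]
peek()->12
push(29) -> [40, 12, 29]
push(24) -> [40, 12, 29, 24]
push(25) -> [40, 12, 29, 24, 25]
push(8) -> [40, 12, 29, 24, 25, 8]
push(31) -> [40, 12, 29, 24, 25, 8, 31]
pop()->31, [40, 12, 29, 24, 25, 8]

Final stack: [40, 12, 29, 24, 25, 8]
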